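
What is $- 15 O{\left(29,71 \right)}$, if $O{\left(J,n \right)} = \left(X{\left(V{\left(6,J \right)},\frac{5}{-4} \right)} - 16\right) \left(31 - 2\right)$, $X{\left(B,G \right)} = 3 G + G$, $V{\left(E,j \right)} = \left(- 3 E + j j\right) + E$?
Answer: $9135$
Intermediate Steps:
$V{\left(E,j \right)} = j^{2} - 2 E$ ($V{\left(E,j \right)} = \left(- 3 E + j^{2}\right) + E = \left(j^{2} - 3 E\right) + E = j^{2} - 2 E$)
$X{\left(B,G \right)} = 4 G$
$O{\left(J,n \right)} = -609$ ($O{\left(J,n \right)} = \left(4 \frac{5}{-4} - 16\right) \left(31 - 2\right) = \left(4 \cdot 5 \left(- \frac{1}{4}\right) - 16\right) 29 = \left(4 \left(- \frac{5}{4}\right) - 16\right) 29 = \left(-5 - 16\right) 29 = \left(-21\right) 29 = -609$)
$- 15 O{\left(29,71 \right)} = \left(-15\right) \left(-609\right) = 9135$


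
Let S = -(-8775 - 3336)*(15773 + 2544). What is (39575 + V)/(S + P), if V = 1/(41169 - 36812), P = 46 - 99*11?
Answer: 43107069/241635019852 ≈ 0.00017840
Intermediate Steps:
P = -1043 (P = 46 - 1089 = -1043)
V = 1/4357 ≈ 0.00022952
S = 221837187 (S = -(-12111)*18317 = -1*(-221837187) = 221837187)
(39575 + V)/(S + P) = (39575 + 1/4357)/(221837187 - 1043) = (172428276/4357)/221836144 = (172428276/4357)*(1/221836144) = 43107069/241635019852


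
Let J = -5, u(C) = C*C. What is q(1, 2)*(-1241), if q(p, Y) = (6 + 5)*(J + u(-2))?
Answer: 13651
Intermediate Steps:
u(C) = C**2
q(p, Y) = -11 (q(p, Y) = (6 + 5)*(-5 + (-2)**2) = 11*(-5 + 4) = 11*(-1) = -11)
q(1, 2)*(-1241) = -11*(-1241) = 13651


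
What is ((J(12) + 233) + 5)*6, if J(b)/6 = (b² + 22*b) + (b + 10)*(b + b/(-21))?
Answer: 176172/7 ≈ 25167.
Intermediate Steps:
J(b) = 6*b² + 132*b + 40*b*(10 + b)/7 (J(b) = 6*((b² + 22*b) + (b + 10)*(b + b/(-21))) = 6*((b² + 22*b) + (10 + b)*(b + b*(-1/21))) = 6*((b² + 22*b) + (10 + b)*(b - b/21)) = 6*((b² + 22*b) + (10 + b)*(20*b/21)) = 6*((b² + 22*b) + 20*b*(10 + b)/21) = 6*(b² + 22*b + 20*b*(10 + b)/21) = 6*b² + 132*b + 40*b*(10 + b)/7)
((J(12) + 233) + 5)*6 = (((2/7)*12*(662 + 41*12) + 233) + 5)*6 = (((2/7)*12*(662 + 492) + 233) + 5)*6 = (((2/7)*12*1154 + 233) + 5)*6 = ((27696/7 + 233) + 5)*6 = (29327/7 + 5)*6 = (29362/7)*6 = 176172/7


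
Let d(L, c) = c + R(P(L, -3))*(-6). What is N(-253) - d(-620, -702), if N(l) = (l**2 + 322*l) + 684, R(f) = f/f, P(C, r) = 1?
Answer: -16065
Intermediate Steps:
R(f) = 1
d(L, c) = -6 + c (d(L, c) = c + 1*(-6) = c - 6 = -6 + c)
N(l) = 684 + l**2 + 322*l
N(-253) - d(-620, -702) = (684 + (-253)**2 + 322*(-253)) - (-6 - 702) = (684 + 64009 - 81466) - 1*(-708) = -16773 + 708 = -16065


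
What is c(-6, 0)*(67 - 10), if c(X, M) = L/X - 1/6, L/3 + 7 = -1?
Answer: 437/2 ≈ 218.50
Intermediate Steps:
L = -24 (L = -21 + 3*(-1) = -21 - 3 = -24)
c(X, M) = -⅙ - 24/X (c(X, M) = -24/X - 1/6 = -24/X - 1*⅙ = -24/X - ⅙ = -⅙ - 24/X)
c(-6, 0)*(67 - 10) = ((⅙)*(-144 - 1*(-6))/(-6))*(67 - 10) = ((⅙)*(-⅙)*(-144 + 6))*57 = ((⅙)*(-⅙)*(-138))*57 = (23/6)*57 = 437/2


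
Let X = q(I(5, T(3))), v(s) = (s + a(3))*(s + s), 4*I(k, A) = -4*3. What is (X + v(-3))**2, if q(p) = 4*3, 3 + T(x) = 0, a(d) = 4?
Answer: 36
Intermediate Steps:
T(x) = -3 (T(x) = -3 + 0 = -3)
I(k, A) = -3 (I(k, A) = (-4*3)/4 = (1/4)*(-12) = -3)
q(p) = 12
v(s) = 2*s*(4 + s) (v(s) = (s + 4)*(s + s) = (4 + s)*(2*s) = 2*s*(4 + s))
X = 12
(X + v(-3))**2 = (12 + 2*(-3)*(4 - 3))**2 = (12 + 2*(-3)*1)**2 = (12 - 6)**2 = 6**2 = 36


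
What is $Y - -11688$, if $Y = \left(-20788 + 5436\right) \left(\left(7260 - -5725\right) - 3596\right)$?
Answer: $-144128240$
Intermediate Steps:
$Y = -144139928$ ($Y = - 15352 \left(\left(7260 + 5725\right) - 3596\right) = - 15352 \left(12985 - 3596\right) = \left(-15352\right) 9389 = -144139928$)
$Y - -11688 = -144139928 - -11688 = -144139928 + 11688 = -144128240$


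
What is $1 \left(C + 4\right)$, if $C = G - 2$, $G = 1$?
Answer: $3$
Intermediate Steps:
$C = -1$ ($C = 1 - 2 = -1$)
$1 \left(C + 4\right) = 1 \left(-1 + 4\right) = 1 \cdot 3 = 3$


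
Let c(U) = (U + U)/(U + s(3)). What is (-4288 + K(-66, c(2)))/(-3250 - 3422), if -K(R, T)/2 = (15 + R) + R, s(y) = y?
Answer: 2027/3336 ≈ 0.60761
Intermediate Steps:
c(U) = 2*U/(3 + U) (c(U) = (U + U)/(U + 3) = (2*U)/(3 + U) = 2*U/(3 + U))
K(R, T) = -30 - 4*R (K(R, T) = -2*((15 + R) + R) = -2*(15 + 2*R) = -30 - 4*R)
(-4288 + K(-66, c(2)))/(-3250 - 3422) = (-4288 + (-30 - 4*(-66)))/(-3250 - 3422) = (-4288 + (-30 + 264))/(-6672) = (-4288 + 234)*(-1/6672) = -4054*(-1/6672) = 2027/3336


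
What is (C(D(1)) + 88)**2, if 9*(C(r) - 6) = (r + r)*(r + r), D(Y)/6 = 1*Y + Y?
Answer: 24964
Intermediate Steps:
D(Y) = 12*Y (D(Y) = 6*(1*Y + Y) = 6*(Y + Y) = 6*(2*Y) = 12*Y)
C(r) = 6 + 4*r**2/9 (C(r) = 6 + ((r + r)*(r + r))/9 = 6 + ((2*r)*(2*r))/9 = 6 + (4*r**2)/9 = 6 + 4*r**2/9)
(C(D(1)) + 88)**2 = ((6 + 4*(12*1)**2/9) + 88)**2 = ((6 + (4/9)*12**2) + 88)**2 = ((6 + (4/9)*144) + 88)**2 = ((6 + 64) + 88)**2 = (70 + 88)**2 = 158**2 = 24964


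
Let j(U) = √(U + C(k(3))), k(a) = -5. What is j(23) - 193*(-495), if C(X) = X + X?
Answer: 95535 + √13 ≈ 95539.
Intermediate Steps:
C(X) = 2*X
j(U) = √(-10 + U) (j(U) = √(U + 2*(-5)) = √(U - 10) = √(-10 + U))
j(23) - 193*(-495) = √(-10 + 23) - 193*(-495) = √13 + 95535 = 95535 + √13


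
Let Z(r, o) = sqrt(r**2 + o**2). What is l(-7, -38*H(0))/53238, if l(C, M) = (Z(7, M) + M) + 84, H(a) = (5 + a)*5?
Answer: -433/26619 + sqrt(902549)/53238 ≈ 0.0015783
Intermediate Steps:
H(a) = 25 + 5*a
Z(r, o) = sqrt(o**2 + r**2)
l(C, M) = 84 + M + sqrt(49 + M**2) (l(C, M) = (sqrt(M**2 + 7**2) + M) + 84 = (sqrt(M**2 + 49) + M) + 84 = (sqrt(49 + M**2) + M) + 84 = (M + sqrt(49 + M**2)) + 84 = 84 + M + sqrt(49 + M**2))
l(-7, -38*H(0))/53238 = (84 - 38*(25 + 5*0) + sqrt(49 + (-38*(25 + 5*0))**2))/53238 = (84 - 38*(25 + 0) + sqrt(49 + (-38*(25 + 0))**2))*(1/53238) = (84 - 38*25 + sqrt(49 + (-38*25)**2))*(1/53238) = (84 - 950 + sqrt(49 + (-950)**2))*(1/53238) = (84 - 950 + sqrt(49 + 902500))*(1/53238) = (84 - 950 + sqrt(902549))*(1/53238) = (-866 + sqrt(902549))*(1/53238) = -433/26619 + sqrt(902549)/53238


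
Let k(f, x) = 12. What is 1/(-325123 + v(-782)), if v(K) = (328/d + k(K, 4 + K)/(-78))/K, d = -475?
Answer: -2414425/784985096668 ≈ -3.0758e-6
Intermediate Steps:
v(K) = -5214/(6175*K) (v(K) = (328/(-475) + 12/(-78))/K = (328*(-1/475) + 12*(-1/78))/K = (-328/475 - 2/13)/K = -5214/(6175*K))
1/(-325123 + v(-782)) = 1/(-325123 - 5214/6175/(-782)) = 1/(-325123 - 5214/6175*(-1/782)) = 1/(-325123 + 2607/2414425) = 1/(-784985096668/2414425) = -2414425/784985096668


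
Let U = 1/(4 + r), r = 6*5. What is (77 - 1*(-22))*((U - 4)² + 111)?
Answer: 14507559/1156 ≈ 12550.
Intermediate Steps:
r = 30
U = 1/34 (U = 1/(4 + 30) = 1/34 ≈ 0.029412)
(77 - 1*(-22))*((U - 4)² + 111) = (77 - 1*(-22))*((1/34 - 4)² + 111) = (77 + 22)*((-135/34)² + 111) = 99*(18225/1156 + 111) = 99*(146541/1156) = 14507559/1156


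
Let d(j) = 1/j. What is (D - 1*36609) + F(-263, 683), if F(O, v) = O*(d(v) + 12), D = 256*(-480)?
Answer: -111086798/683 ≈ -1.6265e+5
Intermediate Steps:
D = -122880
d(j) = 1/j
F(O, v) = O*(12 + 1/v) (F(O, v) = O*(1/v + 12) = O*(12 + 1/v))
(D - 1*36609) + F(-263, 683) = (-122880 - 1*36609) + (12*(-263) - 263/683) = (-122880 - 36609) + (-3156 - 263*1/683) = -159489 + (-3156 - 263/683) = -159489 - 2155811/683 = -111086798/683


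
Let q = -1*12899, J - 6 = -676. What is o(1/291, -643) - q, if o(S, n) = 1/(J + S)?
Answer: 2514904840/194969 ≈ 12899.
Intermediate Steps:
J = -670 (J = 6 - 676 = -670)
o(S, n) = 1/(-670 + S)
q = -12899
o(1/291, -643) - q = 1/(-670 + 1/291) - 1*(-12899) = 1/(-670 + 1/291) + 12899 = 1/(-194969/291) + 12899 = -291/194969 + 12899 = 2514904840/194969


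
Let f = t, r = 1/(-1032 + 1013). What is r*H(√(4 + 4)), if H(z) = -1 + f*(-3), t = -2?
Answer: -5/19 ≈ -0.26316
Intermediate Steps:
r = -1/19 (r = 1/(-19) = -1/19 ≈ -0.052632)
f = -2
H(z) = 5 (H(z) = -1 - 2*(-3) = -1 + 6 = 5)
r*H(√(4 + 4)) = -1/19*5 = -5/19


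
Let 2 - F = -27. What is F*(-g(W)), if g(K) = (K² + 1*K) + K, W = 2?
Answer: -232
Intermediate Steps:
g(K) = K² + 2*K (g(K) = (K² + K) + K = (K + K²) + K = K² + 2*K)
F = 29 (F = 2 - 1*(-27) = 2 + 27 = 29)
F*(-g(W)) = 29*(-2*(2 + 2)) = 29*(-2*4) = 29*(-1*8) = 29*(-8) = -232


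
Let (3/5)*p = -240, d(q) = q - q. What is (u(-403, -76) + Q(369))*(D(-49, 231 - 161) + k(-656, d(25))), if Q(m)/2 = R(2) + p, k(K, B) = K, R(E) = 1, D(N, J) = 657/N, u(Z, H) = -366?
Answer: 38180364/49 ≈ 7.7919e+5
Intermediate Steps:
d(q) = 0
p = -400 (p = (5/3)*(-240) = -400)
Q(m) = -798 (Q(m) = 2*(1 - 400) = 2*(-399) = -798)
(u(-403, -76) + Q(369))*(D(-49, 231 - 161) + k(-656, d(25))) = (-366 - 798)*(657/(-49) - 656) = -1164*(657*(-1/49) - 656) = -1164*(-657/49 - 656) = -1164*(-32801/49) = 38180364/49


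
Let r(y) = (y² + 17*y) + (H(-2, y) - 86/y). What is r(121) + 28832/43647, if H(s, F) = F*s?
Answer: 86908593902/5281287 ≈ 16456.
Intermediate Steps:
r(y) = y² - 86/y + 15*y (r(y) = (y² + 17*y) + (y*(-2) - 86/y) = (y² + 17*y) + (-2*y - 86/y) = (y² + 17*y) + (-86/y - 2*y) = y² - 86/y + 15*y)
r(121) + 28832/43647 = (-86 + 121²*(15 + 121))/121 + 28832/43647 = (-86 + 14641*136)/121 + 28832*(1/43647) = (-86 + 1991176)/121 + 28832/43647 = (1/121)*1991090 + 28832/43647 = 1991090/121 + 28832/43647 = 86908593902/5281287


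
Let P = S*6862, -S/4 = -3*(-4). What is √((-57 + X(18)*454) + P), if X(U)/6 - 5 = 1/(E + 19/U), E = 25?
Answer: I*√69443547285/469 ≈ 561.88*I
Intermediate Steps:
S = -48 (S = -(-12)*(-4) = -4*12 = -48)
X(U) = 30 + 6/(25 + 19/U)
P = -329376 (P = -48*6862 = -329376)
√((-57 + X(18)*454) + P) = √((-57 + (6*(95 + 126*18)/(19 + 25*18))*454) - 329376) = √((-57 + (6*(95 + 2268)/(19 + 450))*454) - 329376) = √((-57 + (6*2363/469)*454) - 329376) = √((-57 + (6*(1/469)*2363)*454) - 329376) = √((-57 + (14178/469)*454) - 329376) = √((-57 + 6436812/469) - 329376) = √(6410079/469 - 329376) = √(-148067265/469) = I*√69443547285/469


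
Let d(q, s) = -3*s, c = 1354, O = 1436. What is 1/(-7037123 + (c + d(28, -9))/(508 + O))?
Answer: -1944/13680165731 ≈ -1.4210e-7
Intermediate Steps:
1/(-7037123 + (c + d(28, -9))/(508 + O)) = 1/(-7037123 + (1354 - 3*(-9))/(508 + 1436)) = 1/(-7037123 + (1354 + 27)/1944) = 1/(-7037123 + 1381*(1/1944)) = 1/(-7037123 + 1381/1944) = 1/(-13680165731/1944) = -1944/13680165731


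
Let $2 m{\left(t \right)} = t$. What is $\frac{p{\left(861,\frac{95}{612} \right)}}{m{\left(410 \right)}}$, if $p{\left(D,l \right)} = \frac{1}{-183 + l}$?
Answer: $- \frac{612}{22939705} \approx -2.6679 \cdot 10^{-5}$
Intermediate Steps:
$m{\left(t \right)} = \frac{t}{2}$
$\frac{p{\left(861,\frac{95}{612} \right)}}{m{\left(410 \right)}} = \frac{1}{\left(-183 + \frac{95}{612}\right) \frac{1}{2} \cdot 410} = \frac{1}{\left(-183 + 95 \cdot \frac{1}{612}\right) 205} = \frac{1}{-183 + \frac{95}{612}} \cdot \frac{1}{205} = \frac{1}{- \frac{111901}{612}} \cdot \frac{1}{205} = \left(- \frac{612}{111901}\right) \frac{1}{205} = - \frac{612}{22939705}$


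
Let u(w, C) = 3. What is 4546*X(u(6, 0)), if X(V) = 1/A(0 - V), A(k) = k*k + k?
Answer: 2273/3 ≈ 757.67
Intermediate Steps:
A(k) = k + k² (A(k) = k² + k = k + k²)
X(V) = -1/(V*(1 - V)) (X(V) = 1/((0 - V)*(1 + (0 - V))) = 1/((-V)*(1 - V)) = 1/(-V*(1 - V)) = -1/(V*(1 - V)))
4546*X(u(6, 0)) = 4546*(1/(3*(-1 + 3))) = 4546*((⅓)/2) = 4546*((⅓)*(½)) = 4546*(⅙) = 2273/3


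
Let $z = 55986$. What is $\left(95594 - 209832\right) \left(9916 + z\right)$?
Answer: $-7528512676$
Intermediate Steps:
$\left(95594 - 209832\right) \left(9916 + z\right) = \left(95594 - 209832\right) \left(9916 + 55986\right) = \left(-114238\right) 65902 = -7528512676$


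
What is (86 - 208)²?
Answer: 14884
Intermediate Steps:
(86 - 208)² = (-122)² = 14884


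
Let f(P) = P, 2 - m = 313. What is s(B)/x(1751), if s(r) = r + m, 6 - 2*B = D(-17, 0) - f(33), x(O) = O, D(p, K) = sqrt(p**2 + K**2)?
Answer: -300/1751 ≈ -0.17133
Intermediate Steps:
m = -311 (m = 2 - 1*313 = 2 - 313 = -311)
D(p, K) = sqrt(K**2 + p**2)
B = 11 (B = 3 - (sqrt(0**2 + (-17)**2) - 1*33)/2 = 3 - (sqrt(0 + 289) - 33)/2 = 3 - (sqrt(289) - 33)/2 = 3 - (17 - 33)/2 = 3 - 1/2*(-16) = 3 + 8 = 11)
s(r) = -311 + r (s(r) = r - 311 = -311 + r)
s(B)/x(1751) = (-311 + 11)/1751 = -300*1/1751 = -300/1751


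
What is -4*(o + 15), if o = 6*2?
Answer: -108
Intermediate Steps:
o = 12
-4*(o + 15) = -4*(12 + 15) = -4*27 = -108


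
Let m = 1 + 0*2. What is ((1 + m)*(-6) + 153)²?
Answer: 19881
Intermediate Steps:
m = 1 (m = 1 + 0 = 1)
((1 + m)*(-6) + 153)² = ((1 + 1)*(-6) + 153)² = (2*(-6) + 153)² = (-12 + 153)² = 141² = 19881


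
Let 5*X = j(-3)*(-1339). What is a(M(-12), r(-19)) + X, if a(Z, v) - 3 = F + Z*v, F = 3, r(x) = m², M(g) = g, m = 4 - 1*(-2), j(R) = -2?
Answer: 548/5 ≈ 109.60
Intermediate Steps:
m = 6 (m = 4 + 2 = 6)
r(x) = 36 (r(x) = 6² = 36)
a(Z, v) = 6 + Z*v (a(Z, v) = 3 + (3 + Z*v) = 6 + Z*v)
X = 2678/5 (X = (-2*(-1339))/5 = (⅕)*2678 = 2678/5 ≈ 535.60)
a(M(-12), r(-19)) + X = (6 - 12*36) + 2678/5 = (6 - 432) + 2678/5 = -426 + 2678/5 = 548/5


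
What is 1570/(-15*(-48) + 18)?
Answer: 785/369 ≈ 2.1274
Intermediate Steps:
1570/(-15*(-48) + 18) = 1570/(720 + 18) = 1570/738 = 1570*(1/738) = 785/369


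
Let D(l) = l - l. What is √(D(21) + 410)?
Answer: √410 ≈ 20.248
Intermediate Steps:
D(l) = 0
√(D(21) + 410) = √(0 + 410) = √410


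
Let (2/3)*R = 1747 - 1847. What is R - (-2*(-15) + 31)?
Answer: -211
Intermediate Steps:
R = -150 (R = 3*(1747 - 1847)/2 = (3/2)*(-100) = -150)
R - (-2*(-15) + 31) = -150 - (-2*(-15) + 31) = -150 - (30 + 31) = -150 - 1*61 = -150 - 61 = -211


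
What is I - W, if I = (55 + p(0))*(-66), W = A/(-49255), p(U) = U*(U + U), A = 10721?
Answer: -178784929/49255 ≈ -3629.8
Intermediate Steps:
p(U) = 2*U² (p(U) = U*(2*U) = 2*U²)
W = -10721/49255 (W = 10721/(-49255) = 10721*(-1/49255) = -10721/49255 ≈ -0.21766)
I = -3630 (I = (55 + 2*0²)*(-66) = (55 + 2*0)*(-66) = (55 + 0)*(-66) = 55*(-66) = -3630)
I - W = -3630 - 1*(-10721/49255) = -3630 + 10721/49255 = -178784929/49255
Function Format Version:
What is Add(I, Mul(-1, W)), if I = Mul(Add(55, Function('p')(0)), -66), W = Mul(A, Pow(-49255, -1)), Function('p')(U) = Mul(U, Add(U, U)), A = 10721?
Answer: Rational(-178784929, 49255) ≈ -3629.8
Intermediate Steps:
Function('p')(U) = Mul(2, Pow(U, 2)) (Function('p')(U) = Mul(U, Mul(2, U)) = Mul(2, Pow(U, 2)))
W = Rational(-10721, 49255) (W = Mul(10721, Pow(-49255, -1)) = Mul(10721, Rational(-1, 49255)) = Rational(-10721, 49255) ≈ -0.21766)
I = -3630 (I = Mul(Add(55, Mul(2, Pow(0, 2))), -66) = Mul(Add(55, Mul(2, 0)), -66) = Mul(Add(55, 0), -66) = Mul(55, -66) = -3630)
Add(I, Mul(-1, W)) = Add(-3630, Mul(-1, Rational(-10721, 49255))) = Add(-3630, Rational(10721, 49255)) = Rational(-178784929, 49255)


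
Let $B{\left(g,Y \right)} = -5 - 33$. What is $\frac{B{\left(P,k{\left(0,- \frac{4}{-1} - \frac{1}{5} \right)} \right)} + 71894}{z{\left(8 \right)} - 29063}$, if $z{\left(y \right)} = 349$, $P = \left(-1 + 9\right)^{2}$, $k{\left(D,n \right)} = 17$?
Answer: $- \frac{35928}{14357} \approx -2.5025$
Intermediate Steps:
$P = 64$ ($P = 8^{2} = 64$)
$B{\left(g,Y \right)} = -38$
$\frac{B{\left(P,k{\left(0,- \frac{4}{-1} - \frac{1}{5} \right)} \right)} + 71894}{z{\left(8 \right)} - 29063} = \frac{-38 + 71894}{349 - 29063} = \frac{71856}{349 - 29063} = \frac{71856}{-28714} = 71856 \left(- \frac{1}{28714}\right) = - \frac{35928}{14357}$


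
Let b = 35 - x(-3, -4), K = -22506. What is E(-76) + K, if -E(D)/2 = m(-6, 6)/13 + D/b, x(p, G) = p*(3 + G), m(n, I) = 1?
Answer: -1170073/52 ≈ -22501.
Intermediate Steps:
b = 32 (b = 35 - (-3)*(3 - 4) = 35 - (-3)*(-1) = 35 - 1*3 = 35 - 3 = 32)
E(D) = -2/13 - D/16 (E(D) = -2*(1/13 + D/32) = -2/13 - D/16)
E(-76) + K = (-2/13 - 1/16*(-76)) - 22506 = (-2/13 + 19/4) - 22506 = 239/52 - 22506 = -1170073/52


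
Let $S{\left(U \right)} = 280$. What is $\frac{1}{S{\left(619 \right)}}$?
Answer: $\frac{1}{280} \approx 0.0035714$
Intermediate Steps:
$\frac{1}{S{\left(619 \right)}} = \frac{1}{280}$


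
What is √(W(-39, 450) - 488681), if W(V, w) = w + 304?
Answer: I*√487927 ≈ 698.52*I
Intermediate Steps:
W(V, w) = 304 + w
√(W(-39, 450) - 488681) = √((304 + 450) - 488681) = √(754 - 488681) = √(-487927) = I*√487927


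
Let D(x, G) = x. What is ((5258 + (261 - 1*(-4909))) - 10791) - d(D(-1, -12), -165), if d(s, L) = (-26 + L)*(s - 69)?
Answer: -13733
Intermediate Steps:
d(s, L) = (-69 + s)*(-26 + L) (d(s, L) = (-26 + L)*(-69 + s) = (-69 + s)*(-26 + L))
((5258 + (261 - 1*(-4909))) - 10791) - d(D(-1, -12), -165) = ((5258 + (261 - 1*(-4909))) - 10791) - (1794 - 69*(-165) - 26*(-1) - 165*(-1)) = ((5258 + (261 + 4909)) - 10791) - (1794 + 11385 + 26 + 165) = ((5258 + 5170) - 10791) - 1*13370 = (10428 - 10791) - 13370 = -363 - 13370 = -13733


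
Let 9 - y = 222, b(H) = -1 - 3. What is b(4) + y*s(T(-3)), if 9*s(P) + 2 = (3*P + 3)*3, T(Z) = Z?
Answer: 1408/3 ≈ 469.33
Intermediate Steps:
b(H) = -4
s(P) = 7/9 + P (s(P) = -2/9 + ((3*P + 3)*3)/9 = -2/9 + ((3 + 3*P)*3)/9 = -2/9 + (9 + 9*P)/9 = -2/9 + (1 + P) = 7/9 + P)
y = -213 (y = 9 - 1*222 = 9 - 222 = -213)
b(4) + y*s(T(-3)) = -4 - 213*(7/9 - 3) = -4 - 213*(-20/9) = -4 + 1420/3 = 1408/3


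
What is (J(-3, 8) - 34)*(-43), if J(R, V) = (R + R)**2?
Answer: -86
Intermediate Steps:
J(R, V) = 4*R**2 (J(R, V) = (2*R)**2 = 4*R**2)
(J(-3, 8) - 34)*(-43) = (4*(-3)**2 - 34)*(-43) = (4*9 - 34)*(-43) = (36 - 34)*(-43) = 2*(-43) = -86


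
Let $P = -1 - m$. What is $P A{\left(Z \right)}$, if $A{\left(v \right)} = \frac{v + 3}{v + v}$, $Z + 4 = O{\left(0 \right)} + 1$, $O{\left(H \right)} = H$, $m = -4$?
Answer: $0$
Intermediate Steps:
$Z = -3$ ($Z = -4 + \left(0 + 1\right) = -4 + 1 = -3$)
$A{\left(v \right)} = \frac{3 + v}{2 v}$
$P = 3$ ($P = -1 - -4 = -1 + 4 = 3$)
$P A{\left(Z \right)} = 3 \frac{3 - 3}{2 \left(-3\right)} = 3 \cdot \frac{1}{2} \left(- \frac{1}{3}\right) 0 = 3 \cdot 0 = 0$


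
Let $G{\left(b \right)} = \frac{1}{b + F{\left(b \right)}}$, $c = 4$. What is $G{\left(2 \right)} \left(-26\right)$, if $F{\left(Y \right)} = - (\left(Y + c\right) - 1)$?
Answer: $\frac{26}{3} \approx 8.6667$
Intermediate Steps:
$F{\left(Y \right)} = -3 - Y$ ($F{\left(Y \right)} = - (\left(Y + 4\right) - 1) = - (\left(4 + Y\right) - 1) = - (3 + Y) = -3 - Y$)
$G{\left(b \right)} = - \frac{1}{3}$ ($G{\left(b \right)} = \frac{1}{b - \left(3 + b\right)} = \frac{1}{-3} = - \frac{1}{3}$)
$G{\left(2 \right)} \left(-26\right) = \left(- \frac{1}{3}\right) \left(-26\right) = \frac{26}{3}$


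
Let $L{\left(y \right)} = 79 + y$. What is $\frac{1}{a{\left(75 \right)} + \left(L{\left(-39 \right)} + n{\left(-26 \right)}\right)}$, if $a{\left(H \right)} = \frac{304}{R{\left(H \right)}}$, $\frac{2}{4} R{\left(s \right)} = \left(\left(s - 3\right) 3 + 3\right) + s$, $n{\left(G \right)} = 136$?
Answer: $\frac{147}{25948} \approx 0.0056652$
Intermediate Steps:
$R{\left(s \right)} = -12 + 8 s$ ($R{\left(s \right)} = 2 \left(\left(\left(s - 3\right) 3 + 3\right) + s\right) = 2 \left(\left(\left(-3 + s\right) 3 + 3\right) + s\right) = 2 \left(\left(\left(-9 + 3 s\right) + 3\right) + s\right) = 2 \left(\left(-6 + 3 s\right) + s\right) = 2 \left(-6 + 4 s\right) = -12 + 8 s$)
$a{\left(H \right)} = \frac{304}{-12 + 8 H}$
$\frac{1}{a{\left(75 \right)} + \left(L{\left(-39 \right)} + n{\left(-26 \right)}\right)} = \frac{1}{\frac{76}{-3 + 2 \cdot 75} + \left(\left(79 - 39\right) + 136\right)} = \frac{1}{\frac{76}{-3 + 150} + \left(40 + 136\right)} = \frac{1}{\frac{76}{147} + 176} = \frac{1}{\frac{25948}{147}} = \frac{147}{25948}$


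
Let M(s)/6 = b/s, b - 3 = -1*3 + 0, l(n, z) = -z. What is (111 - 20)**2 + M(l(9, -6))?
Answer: 8281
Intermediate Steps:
b = 0 (b = 3 + (-1*3 + 0) = 3 + (-3 + 0) = 3 - 3 = 0)
M(s) = 0 (M(s) = 6*(0/s) = 6*0 = 0)
(111 - 20)**2 + M(l(9, -6)) = (111 - 20)**2 + 0 = 91**2 + 0 = 8281 + 0 = 8281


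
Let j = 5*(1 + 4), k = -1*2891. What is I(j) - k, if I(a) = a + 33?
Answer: 2949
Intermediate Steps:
k = -2891
j = 25 (j = 5*5 = 25)
I(a) = 33 + a
I(j) - k = (33 + 25) - 1*(-2891) = 58 + 2891 = 2949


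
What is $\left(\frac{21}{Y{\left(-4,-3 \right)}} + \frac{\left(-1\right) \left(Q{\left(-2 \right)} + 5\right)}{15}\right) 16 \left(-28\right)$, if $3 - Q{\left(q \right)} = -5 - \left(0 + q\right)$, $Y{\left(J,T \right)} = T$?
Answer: $\frac{51968}{15} \approx 3464.5$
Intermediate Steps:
$Q{\left(q \right)} = 8 + q$ ($Q{\left(q \right)} = 3 - \left(-5 - \left(0 + q\right)\right) = 3 - \left(-5 - q\right) = 3 + \left(5 + q\right) = 8 + q$)
$\left(\frac{21}{Y{\left(-4,-3 \right)}} + \frac{\left(-1\right) \left(Q{\left(-2 \right)} + 5\right)}{15}\right) 16 \left(-28\right) = \left(\frac{21}{-3} + \frac{\left(-1\right) \left(\left(8 - 2\right) + 5\right)}{15}\right) 16 \left(-28\right) = \left(21 \left(- \frac{1}{3}\right) + - (6 + 5) \frac{1}{15}\right) 16 \left(-28\right) = \left(-7 + \left(-1\right) 11 \cdot \frac{1}{15}\right) 16 \left(-28\right) = \left(-7 - \frac{11}{15}\right) 16 \left(-28\right) = \left(- \frac{116}{15}\right) 16 \left(-28\right) = \left(- \frac{1856}{15}\right) \left(-28\right) = \frac{51968}{15}$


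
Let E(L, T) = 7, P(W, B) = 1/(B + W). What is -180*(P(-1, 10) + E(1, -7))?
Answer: -1280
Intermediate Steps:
-180*(P(-1, 10) + E(1, -7)) = -180*(1/(10 - 1) + 7) = -180*(1/9 + 7) = -180*(⅑ + 7) = -180*64/9 = -1280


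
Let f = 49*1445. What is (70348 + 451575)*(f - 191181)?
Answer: -62827003048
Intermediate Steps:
f = 70805
(70348 + 451575)*(f - 191181) = (70348 + 451575)*(70805 - 191181) = 521923*(-120376) = -62827003048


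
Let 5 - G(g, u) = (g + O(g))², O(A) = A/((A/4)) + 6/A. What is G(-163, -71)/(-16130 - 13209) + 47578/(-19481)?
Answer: -23998744812594/15185593224571 ≈ -1.5804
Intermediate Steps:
O(A) = 4 + 6/A (O(A) = A/((A*(¼))) + 6/A = A/((A/4)) + 6/A = A*(4/A) + 6/A = 4 + 6/A)
G(g, u) = 5 - (4 + g + 6/g)² (G(g, u) = 5 - (g + (4 + 6/g))² = 5 - (4 + g + 6/g)²)
G(-163, -71)/(-16130 - 13209) + 47578/(-19481) = (5 - 1*(6 + (-163)² + 4*(-163))²/(-163)²)/(-16130 - 13209) + 47578/(-19481) = (5 - 1*1/26569*(6 + 26569 - 652)²)/(-29339) + 47578*(-1/19481) = (5 - 1*1/26569*25923²)*(-1/29339) - 47578/19481 = (5 - 1*1/26569*672001929)*(-1/29339) - 47578/19481 = (5 - 672001929/26569)*(-1/29339) - 47578/19481 = -671869084/26569*(-1/29339) - 47578/19481 = 671869084/779507891 - 47578/19481 = -23998744812594/15185593224571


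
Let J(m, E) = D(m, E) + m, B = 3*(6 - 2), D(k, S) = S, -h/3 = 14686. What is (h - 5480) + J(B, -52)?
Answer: -49578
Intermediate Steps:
h = -44058 (h = -3*14686 = -44058)
B = 12 (B = 3*4 = 12)
J(m, E) = E + m
(h - 5480) + J(B, -52) = (-44058 - 5480) + (-52 + 12) = -49538 - 40 = -49578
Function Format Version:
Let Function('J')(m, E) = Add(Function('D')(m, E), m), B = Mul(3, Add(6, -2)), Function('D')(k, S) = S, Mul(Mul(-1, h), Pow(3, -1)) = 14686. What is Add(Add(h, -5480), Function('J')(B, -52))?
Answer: -49578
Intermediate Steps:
h = -44058 (h = Mul(-3, 14686) = -44058)
B = 12 (B = Mul(3, 4) = 12)
Function('J')(m, E) = Add(E, m)
Add(Add(h, -5480), Function('J')(B, -52)) = Add(Add(-44058, -5480), Add(-52, 12)) = Add(-49538, -40) = -49578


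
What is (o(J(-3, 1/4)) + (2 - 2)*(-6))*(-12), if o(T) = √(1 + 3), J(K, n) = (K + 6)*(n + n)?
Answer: -24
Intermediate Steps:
J(K, n) = 2*n*(6 + K) (J(K, n) = (6 + K)*(2*n) = 2*n*(6 + K))
o(T) = 2 (o(T) = √4 = 2)
(o(J(-3, 1/4)) + (2 - 2)*(-6))*(-12) = (2 + (2 - 2)*(-6))*(-12) = (2 + 0*(-6))*(-12) = (2 + 0)*(-12) = 2*(-12) = -24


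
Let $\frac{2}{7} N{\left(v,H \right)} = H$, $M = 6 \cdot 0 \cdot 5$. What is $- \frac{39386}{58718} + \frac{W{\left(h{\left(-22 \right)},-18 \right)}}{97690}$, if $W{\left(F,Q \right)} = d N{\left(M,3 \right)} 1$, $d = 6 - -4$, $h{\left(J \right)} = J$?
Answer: $- \frac{384145295}{573616142} \approx -0.66969$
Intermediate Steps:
$M = 0$ ($M = 0 \cdot 5 = 0$)
$N{\left(v,H \right)} = \frac{7 H}{2}$
$d = 10$ ($d = 6 + 4 = 10$)
$W{\left(F,Q \right)} = 105$ ($W{\left(F,Q \right)} = 10 \cdot \frac{7}{2} \cdot 3 \cdot 1 = 10 \cdot \frac{21}{2} \cdot 1 = 105 \cdot 1 = 105$)
$- \frac{39386}{58718} + \frac{W{\left(h{\left(-22 \right)},-18 \right)}}{97690} = - \frac{39386}{58718} + \frac{105}{97690} = \left(-39386\right) \frac{1}{58718} + 105 \cdot \frac{1}{97690} = - \frac{19693}{29359} + \frac{21}{19538} = - \frac{384145295}{573616142}$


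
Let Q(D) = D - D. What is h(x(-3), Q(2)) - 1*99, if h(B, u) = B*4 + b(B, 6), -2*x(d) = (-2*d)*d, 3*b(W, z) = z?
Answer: -61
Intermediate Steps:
b(W, z) = z/3
Q(D) = 0
x(d) = d² (x(d) = -(-2*d)*d/2 = -(-1)*d² = d²)
h(B, u) = 2 + 4*B (h(B, u) = B*4 + (⅓)*6 = 4*B + 2 = 2 + 4*B)
h(x(-3), Q(2)) - 1*99 = (2 + 4*(-3)²) - 1*99 = (2 + 4*9) - 99 = (2 + 36) - 99 = 38 - 99 = -61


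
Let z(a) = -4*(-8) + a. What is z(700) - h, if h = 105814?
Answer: -105082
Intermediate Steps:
z(a) = 32 + a
z(700) - h = (32 + 700) - 1*105814 = 732 - 105814 = -105082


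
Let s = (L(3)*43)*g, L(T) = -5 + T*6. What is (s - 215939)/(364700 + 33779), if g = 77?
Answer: -172896/398479 ≈ -0.43389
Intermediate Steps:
L(T) = -5 + 6*T
s = 43043 (s = ((-5 + 6*3)*43)*77 = ((-5 + 18)*43)*77 = (13*43)*77 = 559*77 = 43043)
(s - 215939)/(364700 + 33779) = (43043 - 215939)/(364700 + 33779) = -172896/398479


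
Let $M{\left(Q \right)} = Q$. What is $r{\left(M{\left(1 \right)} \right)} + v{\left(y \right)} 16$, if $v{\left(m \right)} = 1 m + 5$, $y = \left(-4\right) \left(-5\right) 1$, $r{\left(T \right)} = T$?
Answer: $401$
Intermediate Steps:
$y = 20$ ($y = 20 \cdot 1 = 20$)
$v{\left(m \right)} = 5 + m$ ($v{\left(m \right)} = m + 5 = 5 + m$)
$r{\left(M{\left(1 \right)} \right)} + v{\left(y \right)} 16 = 1 + \left(5 + 20\right) 16 = 1 + 25 \cdot 16 = 1 + 400 = 401$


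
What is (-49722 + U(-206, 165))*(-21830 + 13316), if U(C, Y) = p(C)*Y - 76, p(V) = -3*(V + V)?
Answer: -1312364988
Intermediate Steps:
p(V) = -6*V
U(C, Y) = -76 - 6*C*Y (U(C, Y) = (-6*C)*Y - 76 = -6*C*Y - 76 = -76 - 6*C*Y)
(-49722 + U(-206, 165))*(-21830 + 13316) = (-49722 + (-76 - 6*(-206)*165))*(-21830 + 13316) = (-49722 + (-76 + 203940))*(-8514) = (-49722 + 203864)*(-8514) = 154142*(-8514) = -1312364988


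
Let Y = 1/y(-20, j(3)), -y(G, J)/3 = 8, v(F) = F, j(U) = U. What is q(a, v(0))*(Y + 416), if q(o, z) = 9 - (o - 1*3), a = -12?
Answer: 9983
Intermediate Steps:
y(G, J) = -24 (y(G, J) = -3*8 = -24)
Y = -1/24 (Y = 1/(-24) = -1/24 ≈ -0.041667)
q(o, z) = 12 - o (q(o, z) = 9 - (o - 3) = 9 - (-3 + o) = 9 + (3 - o) = 12 - o)
q(a, v(0))*(Y + 416) = (12 - 1*(-12))*(-1/24 + 416) = (12 + 12)*(9983/24) = 24*(9983/24) = 9983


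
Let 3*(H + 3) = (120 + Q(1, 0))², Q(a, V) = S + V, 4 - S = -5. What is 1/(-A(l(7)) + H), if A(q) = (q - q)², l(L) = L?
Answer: 1/5544 ≈ 0.00018038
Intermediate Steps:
S = 9 (S = 4 - 1*(-5) = 4 + 5 = 9)
Q(a, V) = 9 + V
A(q) = 0 (A(q) = 0² = 0)
H = 5544 (H = -3 + (120 + (9 + 0))²/3 = -3 + (120 + 9)²/3 = -3 + (⅓)*129² = -3 + (⅓)*16641 = -3 + 5547 = 5544)
1/(-A(l(7)) + H) = 1/(-1*0 + 5544) = 1/(0 + 5544) = 1/5544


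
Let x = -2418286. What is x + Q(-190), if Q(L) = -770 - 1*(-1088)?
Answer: -2417968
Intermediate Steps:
Q(L) = 318 (Q(L) = -770 + 1088 = 318)
x + Q(-190) = -2418286 + 318 = -2417968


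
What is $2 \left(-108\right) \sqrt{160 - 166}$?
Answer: $- 216 i \sqrt{6} \approx - 529.09 i$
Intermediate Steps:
$2 \left(-108\right) \sqrt{160 - 166} = - 216 \sqrt{-6} = - 216 i \sqrt{6}$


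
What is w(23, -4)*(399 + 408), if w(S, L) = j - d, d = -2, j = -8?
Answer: -4842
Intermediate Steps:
w(S, L) = -6 (w(S, L) = -8 - 1*(-2) = -8 + 2 = -6)
w(23, -4)*(399 + 408) = -6*(399 + 408) = -6*807 = -4842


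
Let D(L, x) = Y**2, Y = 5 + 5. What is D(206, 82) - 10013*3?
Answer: -29939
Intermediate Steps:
Y = 10
D(L, x) = 100 (D(L, x) = 10**2 = 100)
D(206, 82) - 10013*3 = 100 - 10013*3 = 100 - 1*30039 = 100 - 30039 = -29939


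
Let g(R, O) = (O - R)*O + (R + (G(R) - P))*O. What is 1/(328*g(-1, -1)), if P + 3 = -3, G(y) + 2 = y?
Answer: -1/656 ≈ -0.0015244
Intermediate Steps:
G(y) = -2 + y
P = -6 (P = -3 - 3 = -6)
g(R, O) = O*(4 + 2*R) + O*(O - R) (g(R, O) = (O - R)*O + (R + ((-2 + R) - 1*(-6)))*O = O*(O - R) + (R + ((-2 + R) + 6))*O = O*(O - R) + (R + (4 + R))*O = O*(O - R) + (4 + 2*R)*O = O*(O - R) + O*(4 + 2*R) = O*(4 + 2*R) + O*(O - R))
1/(328*g(-1, -1)) = 1/(328*(-(4 - 1 - 1))) = 1/(328*(-1*2)) = 1/(328*(-2)) = 1/(-656) = -1/656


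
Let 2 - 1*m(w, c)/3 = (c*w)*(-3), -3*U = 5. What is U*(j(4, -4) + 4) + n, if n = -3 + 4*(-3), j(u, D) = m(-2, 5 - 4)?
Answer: -5/3 ≈ -1.6667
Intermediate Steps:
U = -5/3 (U = -⅓*5 = -5/3 ≈ -1.6667)
m(w, c) = 6 + 9*c*w (m(w, c) = 6 - 3*c*w*(-3) = 6 - (-9)*c*w = 6 + 9*c*w)
j(u, D) = -12 (j(u, D) = 6 + 9*(5 - 4)*(-2) = 6 + 9*1*(-2) = 6 - 18 = -12)
n = -15 (n = -3 - 12 = -15)
U*(j(4, -4) + 4) + n = -5*(-12 + 4)/3 - 15 = -5/3*(-8) - 15 = 40/3 - 15 = -5/3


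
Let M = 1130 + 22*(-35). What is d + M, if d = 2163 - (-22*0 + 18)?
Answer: 2505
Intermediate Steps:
d = 2145 (d = 2163 - (0 + 18) = 2163 - 1*18 = 2163 - 18 = 2145)
M = 360 (M = 1130 - 770 = 360)
d + M = 2145 + 360 = 2505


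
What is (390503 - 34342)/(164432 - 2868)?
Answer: 27397/12428 ≈ 2.2045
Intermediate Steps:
(390503 - 34342)/(164432 - 2868) = 356161/161564 = 356161*(1/161564) = 27397/12428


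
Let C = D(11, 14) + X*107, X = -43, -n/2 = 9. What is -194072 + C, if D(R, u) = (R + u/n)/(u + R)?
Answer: -44701333/225 ≈ -1.9867e+5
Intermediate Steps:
n = -18 (n = -2*9 = -18)
D(R, u) = (R - u/18)/(R + u) (D(R, u) = (R + u/(-18))/(u + R) = (R + u*(-1/18))/(R + u) = (R - u/18)/(R + u))
C = -1035133/225 (C = (11 - 1/18*14)/(11 + 14) - 43*107 = (11 - 7/9)/25 - 4601 = (1/25)*(92/9) - 4601 = 92/225 - 4601 = -1035133/225 ≈ -4600.6)
-194072 + C = -194072 - 1035133/225 = -44701333/225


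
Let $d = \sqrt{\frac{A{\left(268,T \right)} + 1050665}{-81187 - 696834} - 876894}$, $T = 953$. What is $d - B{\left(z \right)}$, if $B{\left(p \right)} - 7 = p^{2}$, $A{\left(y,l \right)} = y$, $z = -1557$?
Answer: $-2424256 + \frac{3 i \sqrt{58977708813221983}}{778021} \approx -2.4243 \cdot 10^{6} + 936.43 i$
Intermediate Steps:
$B{\left(p \right)} = 7 + p^{2}$
$d = \frac{3 i \sqrt{58977708813221983}}{778021}$ ($d = \sqrt{\frac{268 + 1050665}{-81187 - 696834} - 876894} = \sqrt{\frac{1050933}{-778021} - 876894} = \sqrt{1050933 \left(- \frac{1}{778021}\right) - 876894} = \sqrt{- \frac{1050933}{778021} - 876894} = \sqrt{- \frac{682242997707}{778021}} = \frac{3 i \sqrt{58977708813221983}}{778021} \approx 936.43 i$)
$d - B{\left(z \right)} = \frac{3 i \sqrt{58977708813221983}}{778021} - \left(7 + \left(-1557\right)^{2}\right) = \frac{3 i \sqrt{58977708813221983}}{778021} - \left(7 + 2424249\right) = \frac{3 i \sqrt{58977708813221983}}{778021} - 2424256 = -2424256 + \frac{3 i \sqrt{58977708813221983}}{778021}$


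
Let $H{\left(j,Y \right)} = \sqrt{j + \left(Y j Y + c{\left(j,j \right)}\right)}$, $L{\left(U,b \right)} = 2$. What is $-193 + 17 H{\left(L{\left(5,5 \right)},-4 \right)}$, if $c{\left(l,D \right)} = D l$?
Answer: $-193 + 17 \sqrt{38} \approx -88.205$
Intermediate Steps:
$H{\left(j,Y \right)} = \sqrt{j + j^{2} + j Y^{2}}$ ($H{\left(j,Y \right)} = \sqrt{j + \left(Y j Y + j j\right)} = \sqrt{j + \left(j Y^{2} + j^{2}\right)} = \sqrt{j + \left(j^{2} + j Y^{2}\right)} = \sqrt{j + j^{2} + j Y^{2}}$)
$-193 + 17 H{\left(L{\left(5,5 \right)},-4 \right)} = -193 + 17 \sqrt{2 \left(1 + 2 + \left(-4\right)^{2}\right)} = -193 + 17 \sqrt{2 \left(1 + 2 + 16\right)} = -193 + 17 \sqrt{2 \cdot 19} = -193 + 17 \sqrt{38}$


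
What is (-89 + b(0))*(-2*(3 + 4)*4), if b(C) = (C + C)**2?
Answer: 4984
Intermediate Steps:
b(C) = 4*C**2 (b(C) = (2*C)**2 = 4*C**2)
(-89 + b(0))*(-2*(3 + 4)*4) = (-89 + 4*0**2)*(-2*(3 + 4)*4) = (-89 + 4*0)*(-2*7*4) = (-89 + 0)*(-14*4) = -89*(-56) = 4984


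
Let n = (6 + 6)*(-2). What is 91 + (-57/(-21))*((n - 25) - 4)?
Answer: -370/7 ≈ -52.857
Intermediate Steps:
n = -24 (n = 12*(-2) = -24)
91 + (-57/(-21))*((n - 25) - 4) = 91 + (-57/(-21))*((-24 - 25) - 4) = 91 + (-57*(-1/21))*(-49 - 4) = 91 + (19/7)*(-53) = 91 - 1007/7 = -370/7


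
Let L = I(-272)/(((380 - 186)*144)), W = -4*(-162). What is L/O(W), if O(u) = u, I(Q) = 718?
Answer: 359/9051264 ≈ 3.9663e-5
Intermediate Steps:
W = 648
L = 359/13968 (L = 718/(((380 - 186)*144)) = 718/((194*144)) = 718/27936 = 718*(1/27936) = 359/13968 ≈ 0.025702)
L/O(W) = (359/13968)/648 = (359/13968)*(1/648) = 359/9051264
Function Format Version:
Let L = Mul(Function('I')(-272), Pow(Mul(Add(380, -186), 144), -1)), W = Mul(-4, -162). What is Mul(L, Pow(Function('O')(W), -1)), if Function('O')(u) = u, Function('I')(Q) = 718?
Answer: Rational(359, 9051264) ≈ 3.9663e-5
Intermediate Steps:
W = 648
L = Rational(359, 13968) (L = Mul(718, Pow(Mul(Add(380, -186), 144), -1)) = Mul(718, Pow(Mul(194, 144), -1)) = Mul(718, Pow(27936, -1)) = Mul(718, Rational(1, 27936)) = Rational(359, 13968) ≈ 0.025702)
Mul(L, Pow(Function('O')(W), -1)) = Mul(Rational(359, 13968), Pow(648, -1)) = Mul(Rational(359, 13968), Rational(1, 648)) = Rational(359, 9051264)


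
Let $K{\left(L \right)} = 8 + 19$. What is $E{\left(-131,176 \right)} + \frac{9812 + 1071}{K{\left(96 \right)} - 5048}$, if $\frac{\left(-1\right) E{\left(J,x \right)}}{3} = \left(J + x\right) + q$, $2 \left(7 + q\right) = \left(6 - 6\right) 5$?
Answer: $- \frac{583277}{5021} \approx -116.17$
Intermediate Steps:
$K{\left(L \right)} = 27$
$q = -7$ ($q = -7 + \frac{\left(6 - 6\right) 5}{2} = -7 + \frac{0 \cdot 5}{2} = -7 + \frac{1}{2} \cdot 0 = -7 + 0 = -7$)
$E{\left(J,x \right)} = 21 - 3 J - 3 x$ ($E{\left(J,x \right)} = - 3 \left(\left(J + x\right) - 7\right) = - 3 \left(-7 + J + x\right) = 21 - 3 J - 3 x$)
$E{\left(-131,176 \right)} + \frac{9812 + 1071}{K{\left(96 \right)} - 5048} = \left(21 - -393 - 528\right) + \frac{9812 + 1071}{27 - 5048} = \left(21 + 393 - 528\right) + \frac{10883}{-5021} = -114 + 10883 \left(- \frac{1}{5021}\right) = -114 - \frac{10883}{5021} = - \frac{583277}{5021}$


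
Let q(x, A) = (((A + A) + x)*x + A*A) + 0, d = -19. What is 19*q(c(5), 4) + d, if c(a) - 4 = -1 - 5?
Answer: 57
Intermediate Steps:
c(a) = -2 (c(a) = 4 + (-1 - 5) = 4 - 6 = -2)
q(x, A) = A**2 + x*(x + 2*A) (q(x, A) = ((2*A + x)*x + A**2) + 0 = ((x + 2*A)*x + A**2) + 0 = (x*(x + 2*A) + A**2) + 0 = (A**2 + x*(x + 2*A)) + 0 = A**2 + x*(x + 2*A))
19*q(c(5), 4) + d = 19*(4**2 + (-2)**2 + 2*4*(-2)) - 19 = 19*(16 + 4 - 16) - 19 = 19*4 - 19 = 76 - 19 = 57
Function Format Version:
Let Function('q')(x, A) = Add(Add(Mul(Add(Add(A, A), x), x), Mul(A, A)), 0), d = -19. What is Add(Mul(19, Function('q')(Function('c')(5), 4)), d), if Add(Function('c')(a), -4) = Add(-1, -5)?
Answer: 57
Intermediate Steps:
Function('c')(a) = -2 (Function('c')(a) = Add(4, Add(-1, -5)) = Add(4, -6) = -2)
Function('q')(x, A) = Add(Pow(A, 2), Mul(x, Add(x, Mul(2, A)))) (Function('q')(x, A) = Add(Add(Mul(Add(Mul(2, A), x), x), Pow(A, 2)), 0) = Add(Add(Mul(Add(x, Mul(2, A)), x), Pow(A, 2)), 0) = Add(Add(Mul(x, Add(x, Mul(2, A))), Pow(A, 2)), 0) = Add(Add(Pow(A, 2), Mul(x, Add(x, Mul(2, A)))), 0) = Add(Pow(A, 2), Mul(x, Add(x, Mul(2, A)))))
Add(Mul(19, Function('q')(Function('c')(5), 4)), d) = Add(Mul(19, Add(Pow(4, 2), Pow(-2, 2), Mul(2, 4, -2))), -19) = Add(Mul(19, Add(16, 4, -16)), -19) = Add(Mul(19, 4), -19) = Add(76, -19) = 57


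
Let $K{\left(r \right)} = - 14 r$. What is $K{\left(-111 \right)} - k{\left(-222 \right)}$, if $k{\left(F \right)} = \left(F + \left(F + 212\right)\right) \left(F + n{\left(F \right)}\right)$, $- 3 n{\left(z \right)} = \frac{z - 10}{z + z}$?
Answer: $- \frac{16646806}{333} \approx -49990.0$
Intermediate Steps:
$n{\left(z \right)} = - \frac{-10 + z}{6 z}$ ($n{\left(z \right)} = - \frac{\left(z - 10\right) \frac{1}{z + z}}{3} = - \frac{\left(-10 + z\right) \frac{1}{2 z}}{3} = - \frac{\frac{1}{2} \frac{1}{z} \left(-10 + z\right)}{3} = - \frac{-10 + z}{6 z}$)
$k{\left(F \right)} = \left(212 + 2 F\right) \left(F + \frac{10 - F}{6 F}\right)$ ($k{\left(F \right)} = \left(F + \left(F + 212\right)\right) \left(F + \frac{10 - F}{6 F}\right) = \left(F + \left(212 + F\right)\right) \left(F + \frac{10 - F}{6 F}\right) = \left(212 + 2 F\right) \left(F + \frac{10 - F}{6 F}\right)$)
$K{\left(-111 \right)} - k{\left(-222 \right)} = \left(-14\right) \left(-111\right) - \left(-32 + 2 \left(-222\right)^{2} + \frac{635}{3} \left(-222\right) + \frac{1060}{3 \left(-222\right)}\right) = 1554 - \left(-32 + 2 \cdot 49284 - 46990 + \frac{1060}{3} \left(- \frac{1}{222}\right)\right) = 1554 - \left(-32 + 98568 - 46990 - \frac{530}{333}\right) = 1554 - \frac{17164288}{333} = - \frac{16646806}{333}$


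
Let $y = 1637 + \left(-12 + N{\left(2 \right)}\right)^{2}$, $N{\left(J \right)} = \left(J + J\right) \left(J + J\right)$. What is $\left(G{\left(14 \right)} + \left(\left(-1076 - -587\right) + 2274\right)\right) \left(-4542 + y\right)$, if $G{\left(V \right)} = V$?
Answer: $-5197311$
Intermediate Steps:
$N{\left(J \right)} = 4 J^{2}$ ($N{\left(J \right)} = 2 J 2 J = 4 J^{2}$)
$y = 1653$ ($y = 1637 + \left(-12 + 4 \cdot 2^{2}\right)^{2} = 1637 + \left(-12 + 4 \cdot 4\right)^{2} = 1637 + \left(-12 + 16\right)^{2} = 1637 + 4^{2} = 1637 + 16 = 1653$)
$\left(G{\left(14 \right)} + \left(\left(-1076 - -587\right) + 2274\right)\right) \left(-4542 + y\right) = \left(14 + \left(\left(-1076 - -587\right) + 2274\right)\right) \left(-4542 + 1653\right) = \left(14 + \left(\left(-1076 + 587\right) + 2274\right)\right) \left(-2889\right) = \left(14 + \left(-489 + 2274\right)\right) \left(-2889\right) = \left(14 + 1785\right) \left(-2889\right) = 1799 \left(-2889\right) = -5197311$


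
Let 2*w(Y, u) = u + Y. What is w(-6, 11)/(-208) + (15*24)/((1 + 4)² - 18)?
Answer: 149725/2912 ≈ 51.417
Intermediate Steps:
w(Y, u) = Y/2 + u/2 (w(Y, u) = (u + Y)/2 = (Y + u)/2 = Y/2 + u/2)
w(-6, 11)/(-208) + (15*24)/((1 + 4)² - 18) = ((½)*(-6) + (½)*11)/(-208) + (15*24)/((1 + 4)² - 18) = (-3 + 11/2)*(-1/208) + 360/(5² - 18) = (5/2)*(-1/208) + 360/(25 - 18) = -5/416 + 360/7 = 149725/2912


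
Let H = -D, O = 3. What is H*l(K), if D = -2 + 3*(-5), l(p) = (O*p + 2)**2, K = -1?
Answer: 17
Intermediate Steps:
l(p) = (2 + 3*p)**2 (l(p) = (3*p + 2)**2 = (2 + 3*p)**2)
D = -17 (D = -2 - 15 = -17)
H = 17 (H = -1*(-17) = 17)
H*l(K) = 17*(2 + 3*(-1))**2 = 17*(2 - 3)**2 = 17*(-1)**2 = 17*1 = 17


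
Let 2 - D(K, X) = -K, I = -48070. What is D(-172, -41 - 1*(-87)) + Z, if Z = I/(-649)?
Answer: -5660/59 ≈ -95.932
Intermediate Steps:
D(K, X) = 2 + K (D(K, X) = 2 - (-1)*K = 2 + K)
Z = 4370/59 (Z = -48070/(-649) = -48070*(-1/649) = 4370/59 ≈ 74.068)
D(-172, -41 - 1*(-87)) + Z = (2 - 172) + 4370/59 = -170 + 4370/59 = -5660/59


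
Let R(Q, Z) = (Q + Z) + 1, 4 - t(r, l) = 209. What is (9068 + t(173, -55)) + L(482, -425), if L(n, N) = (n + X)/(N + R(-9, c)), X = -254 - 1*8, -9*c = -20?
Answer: 34359871/3877 ≈ 8862.5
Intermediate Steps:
c = 20/9 (c = -⅑*(-20) = 20/9 ≈ 2.2222)
X = -262 (X = -254 - 8 = -262)
t(r, l) = -205 (t(r, l) = 4 - 1*209 = 4 - 209 = -205)
R(Q, Z) = 1 + Q + Z
L(n, N) = (-262 + n)/(-52/9 + N) (L(n, N) = (n - 262)/(N + (1 - 9 + 20/9)) = (-262 + n)/(N - 52/9) = (-262 + n)/(-52/9 + N))
(9068 + t(173, -55)) + L(482, -425) = (9068 - 205) + 9*(-262 + 482)/(-52 + 9*(-425)) = 8863 + 9*220/(-52 - 3825) = 8863 + 9*220/(-3877) = 8863 + 9*(-1/3877)*220 = 8863 - 1980/3877 = 34359871/3877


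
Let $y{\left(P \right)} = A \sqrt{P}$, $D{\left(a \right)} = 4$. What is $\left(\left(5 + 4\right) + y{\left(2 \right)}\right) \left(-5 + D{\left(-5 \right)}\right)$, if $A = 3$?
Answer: $-9 - 3 \sqrt{2} \approx -13.243$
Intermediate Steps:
$y{\left(P \right)} = 3 \sqrt{P}$
$\left(\left(5 + 4\right) + y{\left(2 \right)}\right) \left(-5 + D{\left(-5 \right)}\right) = \left(\left(5 + 4\right) + 3 \sqrt{2}\right) \left(-5 + 4\right) = \left(9 + 3 \sqrt{2}\right) \left(-1\right) = -9 - 3 \sqrt{2}$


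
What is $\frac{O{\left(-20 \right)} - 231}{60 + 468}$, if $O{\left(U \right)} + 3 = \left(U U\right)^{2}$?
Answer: $\frac{79883}{264} \approx 302.59$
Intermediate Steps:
$O{\left(U \right)} = -3 + U^{4}$ ($O{\left(U \right)} = -3 + \left(U U\right)^{2} = -3 + \left(U^{2}\right)^{2} = -3 + U^{4}$)
$\frac{O{\left(-20 \right)} - 231}{60 + 468} = \frac{\left(-3 + \left(-20\right)^{4}\right) - 231}{60 + 468} = \frac{\left(-3 + 160000\right) - 231}{528} = \left(159997 - 231\right) \frac{1}{528} = 159766 \cdot \frac{1}{528} = \frac{79883}{264}$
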